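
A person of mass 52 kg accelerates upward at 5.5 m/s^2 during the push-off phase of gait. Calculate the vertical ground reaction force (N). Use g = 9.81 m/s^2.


GRF = m * (g + a)
GRF = 52 * (9.81 + 5.5)
GRF = 52 * 15.3100
GRF = 796.1200


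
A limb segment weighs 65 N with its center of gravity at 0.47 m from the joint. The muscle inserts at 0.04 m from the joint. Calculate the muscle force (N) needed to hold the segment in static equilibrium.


F_muscle = W * d_load / d_muscle
F_muscle = 65 * 0.47 / 0.04
Numerator = 30.5500
F_muscle = 763.7500


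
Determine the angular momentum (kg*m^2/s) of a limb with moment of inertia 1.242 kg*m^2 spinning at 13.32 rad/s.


L = I * omega
L = 1.242 * 13.32
L = 16.5434


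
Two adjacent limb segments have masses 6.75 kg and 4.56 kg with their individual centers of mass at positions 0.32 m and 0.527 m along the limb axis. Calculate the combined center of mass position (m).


COM = (m1*x1 + m2*x2) / (m1 + m2)
COM = (6.75*0.32 + 4.56*0.527) / (6.75 + 4.56)
Numerator = 4.5631
Denominator = 11.3100
COM = 0.4035


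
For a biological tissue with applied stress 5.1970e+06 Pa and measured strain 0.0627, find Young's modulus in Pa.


E = stress / strain
E = 5.1970e+06 / 0.0627
E = 8.2887e+07


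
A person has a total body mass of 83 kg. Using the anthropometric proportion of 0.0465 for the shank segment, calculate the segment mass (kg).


m_segment = body_mass * fraction
m_segment = 83 * 0.0465
m_segment = 3.8595


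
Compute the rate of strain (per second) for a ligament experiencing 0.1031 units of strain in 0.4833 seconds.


strain_rate = delta_strain / delta_t
strain_rate = 0.1031 / 0.4833
strain_rate = 0.2133


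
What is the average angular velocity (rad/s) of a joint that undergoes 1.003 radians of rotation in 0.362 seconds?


omega = delta_theta / delta_t
omega = 1.003 / 0.362
omega = 2.7707


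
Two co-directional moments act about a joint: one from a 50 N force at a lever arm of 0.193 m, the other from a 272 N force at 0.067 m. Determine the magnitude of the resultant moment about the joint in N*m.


M = F1 * d1 + F2 * d2
M = 50 * 0.193 + 272 * 0.067
M = 9.6500 + 18.2240
M = 27.8740


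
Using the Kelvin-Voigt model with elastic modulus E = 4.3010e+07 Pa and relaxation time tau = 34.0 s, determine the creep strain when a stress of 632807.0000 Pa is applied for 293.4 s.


epsilon(t) = (sigma/E) * (1 - exp(-t/tau))
sigma/E = 632807.0000 / 4.3010e+07 = 0.0147
exp(-t/tau) = exp(-293.4 / 34.0) = 1.7877e-04
epsilon = 0.0147 * (1 - 1.7877e-04)
epsilon = 0.0147


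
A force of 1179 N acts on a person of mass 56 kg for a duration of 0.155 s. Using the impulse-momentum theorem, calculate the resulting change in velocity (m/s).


J = F * dt = 1179 * 0.155 = 182.7450 N*s
delta_v = J / m
delta_v = 182.7450 / 56
delta_v = 3.2633


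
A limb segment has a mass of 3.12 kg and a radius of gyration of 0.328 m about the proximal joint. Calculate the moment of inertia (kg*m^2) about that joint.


I = m * k^2
I = 3.12 * 0.328^2
k^2 = 0.1076
I = 0.3357


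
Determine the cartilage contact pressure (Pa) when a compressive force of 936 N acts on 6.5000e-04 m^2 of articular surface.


P = F / A
P = 936 / 6.5000e-04
P = 1.4400e+06


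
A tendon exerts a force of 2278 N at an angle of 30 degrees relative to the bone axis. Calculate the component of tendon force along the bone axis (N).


F_eff = F_tendon * cos(theta)
theta = 30 deg = 0.5236 rad
cos(theta) = 0.8660
F_eff = 2278 * 0.8660
F_eff = 1972.8059


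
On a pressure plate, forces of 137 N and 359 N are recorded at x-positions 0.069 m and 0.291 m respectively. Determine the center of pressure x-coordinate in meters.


COP_x = (F1*x1 + F2*x2) / (F1 + F2)
COP_x = (137*0.069 + 359*0.291) / (137 + 359)
Numerator = 113.9220
Denominator = 496
COP_x = 0.2297


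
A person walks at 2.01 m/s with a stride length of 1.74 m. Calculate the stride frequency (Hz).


f = v / stride_length
f = 2.01 / 1.74
f = 1.1552


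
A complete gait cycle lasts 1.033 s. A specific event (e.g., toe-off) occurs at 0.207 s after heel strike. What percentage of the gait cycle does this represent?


pct = (event_time / cycle_time) * 100
pct = (0.207 / 1.033) * 100
ratio = 0.2004
pct = 20.0387


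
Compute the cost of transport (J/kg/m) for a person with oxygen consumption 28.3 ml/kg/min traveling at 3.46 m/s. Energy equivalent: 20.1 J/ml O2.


Power per kg = VO2 * 20.1 / 60
Power per kg = 28.3 * 20.1 / 60 = 9.4805 W/kg
Cost = power_per_kg / speed
Cost = 9.4805 / 3.46
Cost = 2.7400


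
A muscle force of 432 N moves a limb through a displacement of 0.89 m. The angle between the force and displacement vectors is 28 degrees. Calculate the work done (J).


W = F * d * cos(theta)
theta = 28 deg = 0.4887 rad
cos(theta) = 0.8829
W = 432 * 0.89 * 0.8829
W = 339.4757


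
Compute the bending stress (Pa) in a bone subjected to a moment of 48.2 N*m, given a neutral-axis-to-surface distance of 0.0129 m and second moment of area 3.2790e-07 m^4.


sigma = M * c / I
sigma = 48.2 * 0.0129 / 3.2790e-07
M * c = 0.6218
sigma = 1.8962e+06


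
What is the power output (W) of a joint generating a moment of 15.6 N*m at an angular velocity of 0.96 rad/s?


P = M * omega
P = 15.6 * 0.96
P = 14.9760


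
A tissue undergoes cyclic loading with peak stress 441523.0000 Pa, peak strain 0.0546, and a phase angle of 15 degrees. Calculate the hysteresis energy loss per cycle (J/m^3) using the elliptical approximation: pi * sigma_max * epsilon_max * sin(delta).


E_loss = pi * sigma_max * epsilon_max * sin(delta)
delta = 15 deg = 0.2618 rad
sin(delta) = 0.2588
E_loss = pi * 441523.0000 * 0.0546 * 0.2588
E_loss = 19601.6251


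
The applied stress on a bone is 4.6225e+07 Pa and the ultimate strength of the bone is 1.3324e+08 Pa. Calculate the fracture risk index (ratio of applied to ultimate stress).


FRI = applied / ultimate
FRI = 4.6225e+07 / 1.3324e+08
FRI = 0.3469


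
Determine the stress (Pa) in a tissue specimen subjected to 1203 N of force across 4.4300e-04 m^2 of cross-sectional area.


stress = F / A
stress = 1203 / 4.4300e-04
stress = 2.7156e+06


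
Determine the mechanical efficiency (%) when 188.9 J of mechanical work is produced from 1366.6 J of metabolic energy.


eta = (W_mech / E_meta) * 100
eta = (188.9 / 1366.6) * 100
ratio = 0.1382
eta = 13.8226


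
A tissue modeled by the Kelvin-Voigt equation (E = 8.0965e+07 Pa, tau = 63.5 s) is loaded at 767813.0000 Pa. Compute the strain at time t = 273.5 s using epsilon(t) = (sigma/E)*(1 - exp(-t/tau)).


epsilon(t) = (sigma/E) * (1 - exp(-t/tau))
sigma/E = 767813.0000 / 8.0965e+07 = 0.0095
exp(-t/tau) = exp(-273.5 / 63.5) = 0.0135
epsilon = 0.0095 * (1 - 0.0135)
epsilon = 0.0094


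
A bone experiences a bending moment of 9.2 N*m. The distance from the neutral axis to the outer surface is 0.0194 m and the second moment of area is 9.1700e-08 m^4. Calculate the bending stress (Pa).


sigma = M * c / I
sigma = 9.2 * 0.0194 / 9.1700e-08
M * c = 0.1785
sigma = 1.9463e+06


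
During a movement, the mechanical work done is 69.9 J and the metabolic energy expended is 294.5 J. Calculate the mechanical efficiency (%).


eta = (W_mech / E_meta) * 100
eta = (69.9 / 294.5) * 100
ratio = 0.2374
eta = 23.7351


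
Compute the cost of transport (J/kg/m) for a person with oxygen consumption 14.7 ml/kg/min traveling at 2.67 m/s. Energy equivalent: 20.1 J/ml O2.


Power per kg = VO2 * 20.1 / 60
Power per kg = 14.7 * 20.1 / 60 = 4.9245 W/kg
Cost = power_per_kg / speed
Cost = 4.9245 / 2.67
Cost = 1.8444


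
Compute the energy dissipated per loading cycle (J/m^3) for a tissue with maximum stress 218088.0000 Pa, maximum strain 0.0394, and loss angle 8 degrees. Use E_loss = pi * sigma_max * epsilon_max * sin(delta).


E_loss = pi * sigma_max * epsilon_max * sin(delta)
delta = 8 deg = 0.1396 rad
sin(delta) = 0.1392
E_loss = pi * 218088.0000 * 0.0394 * 0.1392
E_loss = 3756.9306


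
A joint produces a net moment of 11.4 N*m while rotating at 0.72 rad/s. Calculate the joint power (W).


P = M * omega
P = 11.4 * 0.72
P = 8.2080


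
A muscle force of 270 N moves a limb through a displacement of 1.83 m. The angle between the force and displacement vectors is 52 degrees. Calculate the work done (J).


W = F * d * cos(theta)
theta = 52 deg = 0.9076 rad
cos(theta) = 0.6157
W = 270 * 1.83 * 0.6157
W = 304.1983


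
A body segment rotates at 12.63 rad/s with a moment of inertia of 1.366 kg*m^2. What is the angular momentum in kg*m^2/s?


L = I * omega
L = 1.366 * 12.63
L = 17.2526


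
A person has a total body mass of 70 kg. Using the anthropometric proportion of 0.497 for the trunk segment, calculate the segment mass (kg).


m_segment = body_mass * fraction
m_segment = 70 * 0.497
m_segment = 34.7900


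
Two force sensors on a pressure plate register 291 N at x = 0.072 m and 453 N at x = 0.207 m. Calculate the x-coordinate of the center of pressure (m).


COP_x = (F1*x1 + F2*x2) / (F1 + F2)
COP_x = (291*0.072 + 453*0.207) / (291 + 453)
Numerator = 114.7230
Denominator = 744
COP_x = 0.1542


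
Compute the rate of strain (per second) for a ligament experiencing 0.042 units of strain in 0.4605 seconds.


strain_rate = delta_strain / delta_t
strain_rate = 0.042 / 0.4605
strain_rate = 0.0912


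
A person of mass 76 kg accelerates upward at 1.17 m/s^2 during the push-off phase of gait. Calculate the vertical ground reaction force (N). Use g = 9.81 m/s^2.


GRF = m * (g + a)
GRF = 76 * (9.81 + 1.17)
GRF = 76 * 10.9800
GRF = 834.4800


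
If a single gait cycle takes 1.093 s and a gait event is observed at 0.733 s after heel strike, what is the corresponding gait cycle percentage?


pct = (event_time / cycle_time) * 100
pct = (0.733 / 1.093) * 100
ratio = 0.6706
pct = 67.0631


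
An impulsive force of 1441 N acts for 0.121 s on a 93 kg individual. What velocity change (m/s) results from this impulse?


J = F * dt = 1441 * 0.121 = 174.3610 N*s
delta_v = J / m
delta_v = 174.3610 / 93
delta_v = 1.8748


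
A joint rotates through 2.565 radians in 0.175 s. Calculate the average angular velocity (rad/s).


omega = delta_theta / delta_t
omega = 2.565 / 0.175
omega = 14.6571


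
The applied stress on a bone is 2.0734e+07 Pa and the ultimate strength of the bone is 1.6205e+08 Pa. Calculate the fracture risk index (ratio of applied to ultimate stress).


FRI = applied / ultimate
FRI = 2.0734e+07 / 1.6205e+08
FRI = 0.1279


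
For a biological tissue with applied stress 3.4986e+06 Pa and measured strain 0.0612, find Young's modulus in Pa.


E = stress / strain
E = 3.4986e+06 / 0.0612
E = 5.7167e+07


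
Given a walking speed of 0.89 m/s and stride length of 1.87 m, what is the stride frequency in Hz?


f = v / stride_length
f = 0.89 / 1.87
f = 0.4759


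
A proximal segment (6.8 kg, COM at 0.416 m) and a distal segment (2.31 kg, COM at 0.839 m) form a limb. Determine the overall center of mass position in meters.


COM = (m1*x1 + m2*x2) / (m1 + m2)
COM = (6.8*0.416 + 2.31*0.839) / (6.8 + 2.31)
Numerator = 4.7669
Denominator = 9.1100
COM = 0.5233


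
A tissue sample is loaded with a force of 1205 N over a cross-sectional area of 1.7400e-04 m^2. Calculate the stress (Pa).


stress = F / A
stress = 1205 / 1.7400e-04
stress = 6.9253e+06


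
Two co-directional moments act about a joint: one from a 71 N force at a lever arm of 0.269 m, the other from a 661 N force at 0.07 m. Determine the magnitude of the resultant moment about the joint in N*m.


M = F1 * d1 + F2 * d2
M = 71 * 0.269 + 661 * 0.07
M = 19.0990 + 46.2700
M = 65.3690


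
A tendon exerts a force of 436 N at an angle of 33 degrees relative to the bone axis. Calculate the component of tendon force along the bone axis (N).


F_eff = F_tendon * cos(theta)
theta = 33 deg = 0.5760 rad
cos(theta) = 0.8387
F_eff = 436 * 0.8387
F_eff = 365.6604


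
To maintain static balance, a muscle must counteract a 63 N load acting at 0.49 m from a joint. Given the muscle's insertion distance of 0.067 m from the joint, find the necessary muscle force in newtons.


F_muscle = W * d_load / d_muscle
F_muscle = 63 * 0.49 / 0.067
Numerator = 30.8700
F_muscle = 460.7463


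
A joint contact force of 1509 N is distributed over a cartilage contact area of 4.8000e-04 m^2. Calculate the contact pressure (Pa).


P = F / A
P = 1509 / 4.8000e-04
P = 3.1438e+06


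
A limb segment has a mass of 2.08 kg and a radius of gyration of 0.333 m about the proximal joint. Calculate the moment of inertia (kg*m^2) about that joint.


I = m * k^2
I = 2.08 * 0.333^2
k^2 = 0.1109
I = 0.2306


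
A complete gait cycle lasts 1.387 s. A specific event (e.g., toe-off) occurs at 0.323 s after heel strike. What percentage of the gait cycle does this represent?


pct = (event_time / cycle_time) * 100
pct = (0.323 / 1.387) * 100
ratio = 0.2329
pct = 23.2877


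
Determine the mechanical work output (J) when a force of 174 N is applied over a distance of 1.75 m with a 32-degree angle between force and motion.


W = F * d * cos(theta)
theta = 32 deg = 0.5585 rad
cos(theta) = 0.8480
W = 174 * 1.75 * 0.8480
W = 258.2306


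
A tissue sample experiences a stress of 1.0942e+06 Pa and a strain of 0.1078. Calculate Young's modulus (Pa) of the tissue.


E = stress / strain
E = 1.0942e+06 / 0.1078
E = 1.0150e+07


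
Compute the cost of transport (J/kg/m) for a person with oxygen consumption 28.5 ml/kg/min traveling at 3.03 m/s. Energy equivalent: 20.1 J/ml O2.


Power per kg = VO2 * 20.1 / 60
Power per kg = 28.5 * 20.1 / 60 = 9.5475 W/kg
Cost = power_per_kg / speed
Cost = 9.5475 / 3.03
Cost = 3.1510


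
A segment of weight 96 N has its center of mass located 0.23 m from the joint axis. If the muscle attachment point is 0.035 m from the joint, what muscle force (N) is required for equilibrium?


F_muscle = W * d_load / d_muscle
F_muscle = 96 * 0.23 / 0.035
Numerator = 22.0800
F_muscle = 630.8571


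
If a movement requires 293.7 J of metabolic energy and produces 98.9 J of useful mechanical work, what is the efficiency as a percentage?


eta = (W_mech / E_meta) * 100
eta = (98.9 / 293.7) * 100
ratio = 0.3367
eta = 33.6738


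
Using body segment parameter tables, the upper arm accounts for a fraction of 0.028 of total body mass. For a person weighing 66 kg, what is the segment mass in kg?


m_segment = body_mass * fraction
m_segment = 66 * 0.028
m_segment = 1.8480


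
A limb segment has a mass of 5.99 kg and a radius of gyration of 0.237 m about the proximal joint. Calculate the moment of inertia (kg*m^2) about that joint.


I = m * k^2
I = 5.99 * 0.237^2
k^2 = 0.0562
I = 0.3365


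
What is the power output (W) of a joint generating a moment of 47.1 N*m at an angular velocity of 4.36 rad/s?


P = M * omega
P = 47.1 * 4.36
P = 205.3560


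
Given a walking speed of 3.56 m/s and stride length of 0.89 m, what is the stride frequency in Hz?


f = v / stride_length
f = 3.56 / 0.89
f = 4.0000


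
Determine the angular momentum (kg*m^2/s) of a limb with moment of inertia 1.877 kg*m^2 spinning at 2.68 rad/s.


L = I * omega
L = 1.877 * 2.68
L = 5.0304


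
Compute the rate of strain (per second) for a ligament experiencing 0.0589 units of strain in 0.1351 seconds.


strain_rate = delta_strain / delta_t
strain_rate = 0.0589 / 0.1351
strain_rate = 0.4360


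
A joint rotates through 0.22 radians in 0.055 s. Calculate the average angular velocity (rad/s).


omega = delta_theta / delta_t
omega = 0.22 / 0.055
omega = 4.0000


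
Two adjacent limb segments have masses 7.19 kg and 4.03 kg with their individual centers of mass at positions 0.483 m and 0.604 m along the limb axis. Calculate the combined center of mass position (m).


COM = (m1*x1 + m2*x2) / (m1 + m2)
COM = (7.19*0.483 + 4.03*0.604) / (7.19 + 4.03)
Numerator = 5.9069
Denominator = 11.2200
COM = 0.5265


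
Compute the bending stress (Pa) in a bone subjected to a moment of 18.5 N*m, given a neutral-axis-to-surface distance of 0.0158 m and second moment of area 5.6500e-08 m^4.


sigma = M * c / I
sigma = 18.5 * 0.0158 / 5.6500e-08
M * c = 0.2923
sigma = 5.1735e+06


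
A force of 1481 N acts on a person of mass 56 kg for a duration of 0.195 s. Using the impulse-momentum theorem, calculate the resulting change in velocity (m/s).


J = F * dt = 1481 * 0.195 = 288.7950 N*s
delta_v = J / m
delta_v = 288.7950 / 56
delta_v = 5.1571


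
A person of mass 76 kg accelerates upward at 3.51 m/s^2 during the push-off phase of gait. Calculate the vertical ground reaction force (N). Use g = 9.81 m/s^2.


GRF = m * (g + a)
GRF = 76 * (9.81 + 3.51)
GRF = 76 * 13.3200
GRF = 1012.3200


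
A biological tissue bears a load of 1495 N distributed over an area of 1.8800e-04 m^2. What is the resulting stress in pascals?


stress = F / A
stress = 1495 / 1.8800e-04
stress = 7.9521e+06


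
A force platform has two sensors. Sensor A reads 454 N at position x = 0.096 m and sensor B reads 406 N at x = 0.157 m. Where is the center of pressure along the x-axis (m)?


COP_x = (F1*x1 + F2*x2) / (F1 + F2)
COP_x = (454*0.096 + 406*0.157) / (454 + 406)
Numerator = 107.3260
Denominator = 860
COP_x = 0.1248


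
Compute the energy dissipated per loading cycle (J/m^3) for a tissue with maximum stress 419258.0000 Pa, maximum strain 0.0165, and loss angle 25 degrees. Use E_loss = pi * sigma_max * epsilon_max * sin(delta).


E_loss = pi * sigma_max * epsilon_max * sin(delta)
delta = 25 deg = 0.4363 rad
sin(delta) = 0.4226
E_loss = pi * 419258.0000 * 0.0165 * 0.4226
E_loss = 9184.6674


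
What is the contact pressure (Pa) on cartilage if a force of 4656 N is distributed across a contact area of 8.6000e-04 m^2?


P = F / A
P = 4656 / 8.6000e-04
P = 5.4140e+06


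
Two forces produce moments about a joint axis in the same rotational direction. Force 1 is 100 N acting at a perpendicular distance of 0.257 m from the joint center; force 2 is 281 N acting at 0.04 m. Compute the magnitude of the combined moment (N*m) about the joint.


M = F1 * d1 + F2 * d2
M = 100 * 0.257 + 281 * 0.04
M = 25.7000 + 11.2400
M = 36.9400


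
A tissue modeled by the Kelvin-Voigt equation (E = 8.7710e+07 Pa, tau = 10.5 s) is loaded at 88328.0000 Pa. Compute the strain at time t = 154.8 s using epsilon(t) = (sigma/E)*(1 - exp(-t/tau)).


epsilon(t) = (sigma/E) * (1 - exp(-t/tau))
sigma/E = 88328.0000 / 8.7710e+07 = 0.0010
exp(-t/tau) = exp(-154.8 / 10.5) = 3.9560e-07
epsilon = 0.0010 * (1 - 3.9560e-07)
epsilon = 0.0010


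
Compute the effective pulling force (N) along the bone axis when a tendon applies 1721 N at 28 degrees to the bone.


F_eff = F_tendon * cos(theta)
theta = 28 deg = 0.4887 rad
cos(theta) = 0.8829
F_eff = 1721 * 0.8829
F_eff = 1519.5528


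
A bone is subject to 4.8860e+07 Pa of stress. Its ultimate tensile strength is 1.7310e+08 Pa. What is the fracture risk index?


FRI = applied / ultimate
FRI = 4.8860e+07 / 1.7310e+08
FRI = 0.2823


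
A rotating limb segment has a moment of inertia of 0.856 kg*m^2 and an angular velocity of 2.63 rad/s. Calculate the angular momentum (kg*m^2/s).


L = I * omega
L = 0.856 * 2.63
L = 2.2513


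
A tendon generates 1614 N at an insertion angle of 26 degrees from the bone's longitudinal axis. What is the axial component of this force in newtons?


F_eff = F_tendon * cos(theta)
theta = 26 deg = 0.4538 rad
cos(theta) = 0.8988
F_eff = 1614 * 0.8988
F_eff = 1450.6536


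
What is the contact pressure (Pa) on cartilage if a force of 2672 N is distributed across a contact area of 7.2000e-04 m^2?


P = F / A
P = 2672 / 7.2000e-04
P = 3.7111e+06


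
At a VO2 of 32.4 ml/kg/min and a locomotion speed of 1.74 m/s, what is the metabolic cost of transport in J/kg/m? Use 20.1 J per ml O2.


Power per kg = VO2 * 20.1 / 60
Power per kg = 32.4 * 20.1 / 60 = 10.8540 W/kg
Cost = power_per_kg / speed
Cost = 10.8540 / 1.74
Cost = 6.2379


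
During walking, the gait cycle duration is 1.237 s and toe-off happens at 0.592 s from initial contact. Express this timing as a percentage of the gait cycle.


pct = (event_time / cycle_time) * 100
pct = (0.592 / 1.237) * 100
ratio = 0.4786
pct = 47.8577


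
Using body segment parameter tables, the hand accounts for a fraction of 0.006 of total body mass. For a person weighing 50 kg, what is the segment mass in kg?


m_segment = body_mass * fraction
m_segment = 50 * 0.006
m_segment = 0.3000


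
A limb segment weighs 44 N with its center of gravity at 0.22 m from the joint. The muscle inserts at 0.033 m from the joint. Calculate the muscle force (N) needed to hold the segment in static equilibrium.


F_muscle = W * d_load / d_muscle
F_muscle = 44 * 0.22 / 0.033
Numerator = 9.6800
F_muscle = 293.3333


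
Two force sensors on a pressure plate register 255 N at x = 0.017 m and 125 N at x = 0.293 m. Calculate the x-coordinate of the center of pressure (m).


COP_x = (F1*x1 + F2*x2) / (F1 + F2)
COP_x = (255*0.017 + 125*0.293) / (255 + 125)
Numerator = 40.9600
Denominator = 380
COP_x = 0.1078


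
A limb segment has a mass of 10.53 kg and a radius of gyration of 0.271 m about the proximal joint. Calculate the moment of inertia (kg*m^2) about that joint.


I = m * k^2
I = 10.53 * 0.271^2
k^2 = 0.0734
I = 0.7733


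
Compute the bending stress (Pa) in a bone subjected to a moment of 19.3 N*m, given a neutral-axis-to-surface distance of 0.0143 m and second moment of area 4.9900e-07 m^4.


sigma = M * c / I
sigma = 19.3 * 0.0143 / 4.9900e-07
M * c = 0.2760
sigma = 553086.1723


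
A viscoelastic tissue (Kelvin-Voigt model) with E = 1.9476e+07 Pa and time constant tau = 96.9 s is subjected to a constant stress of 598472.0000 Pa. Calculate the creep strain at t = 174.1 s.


epsilon(t) = (sigma/E) * (1 - exp(-t/tau))
sigma/E = 598472.0000 / 1.9476e+07 = 0.0307
exp(-t/tau) = exp(-174.1 / 96.9) = 0.1658
epsilon = 0.0307 * (1 - 0.1658)
epsilon = 0.0256


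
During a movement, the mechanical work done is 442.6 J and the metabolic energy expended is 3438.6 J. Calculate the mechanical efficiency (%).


eta = (W_mech / E_meta) * 100
eta = (442.6 / 3438.6) * 100
ratio = 0.1287
eta = 12.8715


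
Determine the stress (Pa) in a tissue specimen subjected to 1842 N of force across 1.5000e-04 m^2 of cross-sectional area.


stress = F / A
stress = 1842 / 1.5000e-04
stress = 1.2280e+07


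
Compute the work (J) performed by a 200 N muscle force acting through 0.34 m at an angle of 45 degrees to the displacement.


W = F * d * cos(theta)
theta = 45 deg = 0.7854 rad
cos(theta) = 0.7071
W = 200 * 0.34 * 0.7071
W = 48.0833


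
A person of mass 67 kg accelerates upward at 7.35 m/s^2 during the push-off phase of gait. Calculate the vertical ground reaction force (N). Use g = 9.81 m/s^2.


GRF = m * (g + a)
GRF = 67 * (9.81 + 7.35)
GRF = 67 * 17.1600
GRF = 1149.7200


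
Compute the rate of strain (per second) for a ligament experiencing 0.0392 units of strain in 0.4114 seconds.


strain_rate = delta_strain / delta_t
strain_rate = 0.0392 / 0.4114
strain_rate = 0.0953


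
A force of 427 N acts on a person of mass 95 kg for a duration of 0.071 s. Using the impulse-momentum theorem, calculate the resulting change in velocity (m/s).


J = F * dt = 427 * 0.071 = 30.3170 N*s
delta_v = J / m
delta_v = 30.3170 / 95
delta_v = 0.3191


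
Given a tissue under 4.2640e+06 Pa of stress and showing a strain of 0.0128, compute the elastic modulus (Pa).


E = stress / strain
E = 4.2640e+06 / 0.0128
E = 3.3312e+08


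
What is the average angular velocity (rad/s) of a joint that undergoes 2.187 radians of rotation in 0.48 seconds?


omega = delta_theta / delta_t
omega = 2.187 / 0.48
omega = 4.5562


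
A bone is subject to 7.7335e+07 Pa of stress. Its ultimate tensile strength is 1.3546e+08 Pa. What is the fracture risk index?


FRI = applied / ultimate
FRI = 7.7335e+07 / 1.3546e+08
FRI = 0.5709


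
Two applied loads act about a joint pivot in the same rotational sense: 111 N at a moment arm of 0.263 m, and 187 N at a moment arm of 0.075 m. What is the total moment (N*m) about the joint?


M = F1 * d1 + F2 * d2
M = 111 * 0.263 + 187 * 0.075
M = 29.1930 + 14.0250
M = 43.2180


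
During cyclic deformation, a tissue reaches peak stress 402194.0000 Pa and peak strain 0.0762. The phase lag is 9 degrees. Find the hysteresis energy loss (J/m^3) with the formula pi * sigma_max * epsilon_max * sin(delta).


E_loss = pi * sigma_max * epsilon_max * sin(delta)
delta = 9 deg = 0.1571 rad
sin(delta) = 0.1564
E_loss = pi * 402194.0000 * 0.0762 * 0.1564
E_loss = 15061.6611


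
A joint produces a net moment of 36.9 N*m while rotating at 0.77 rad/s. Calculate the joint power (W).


P = M * omega
P = 36.9 * 0.77
P = 28.4130


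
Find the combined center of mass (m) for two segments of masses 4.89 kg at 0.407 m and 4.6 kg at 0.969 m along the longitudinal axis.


COM = (m1*x1 + m2*x2) / (m1 + m2)
COM = (4.89*0.407 + 4.6*0.969) / (4.89 + 4.6)
Numerator = 6.4476
Denominator = 9.4900
COM = 0.6794


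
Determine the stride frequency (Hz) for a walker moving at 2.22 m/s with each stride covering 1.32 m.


f = v / stride_length
f = 2.22 / 1.32
f = 1.6818


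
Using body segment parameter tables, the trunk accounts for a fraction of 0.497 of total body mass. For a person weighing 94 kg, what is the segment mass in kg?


m_segment = body_mass * fraction
m_segment = 94 * 0.497
m_segment = 46.7180


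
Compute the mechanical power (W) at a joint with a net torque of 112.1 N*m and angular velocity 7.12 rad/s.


P = M * omega
P = 112.1 * 7.12
P = 798.1520


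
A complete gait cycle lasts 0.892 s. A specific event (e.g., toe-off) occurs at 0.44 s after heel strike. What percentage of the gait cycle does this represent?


pct = (event_time / cycle_time) * 100
pct = (0.44 / 0.892) * 100
ratio = 0.4933
pct = 49.3274


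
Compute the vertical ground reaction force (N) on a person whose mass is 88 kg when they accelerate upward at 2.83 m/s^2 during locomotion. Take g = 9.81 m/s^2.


GRF = m * (g + a)
GRF = 88 * (9.81 + 2.83)
GRF = 88 * 12.6400
GRF = 1112.3200


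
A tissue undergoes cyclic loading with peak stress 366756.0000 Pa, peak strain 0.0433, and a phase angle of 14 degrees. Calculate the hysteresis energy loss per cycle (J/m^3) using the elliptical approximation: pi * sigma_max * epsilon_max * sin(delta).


E_loss = pi * sigma_max * epsilon_max * sin(delta)
delta = 14 deg = 0.2443 rad
sin(delta) = 0.2419
E_loss = pi * 366756.0000 * 0.0433 * 0.2419
E_loss = 12069.5249


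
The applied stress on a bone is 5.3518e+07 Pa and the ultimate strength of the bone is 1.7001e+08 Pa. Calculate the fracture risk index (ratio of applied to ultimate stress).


FRI = applied / ultimate
FRI = 5.3518e+07 / 1.7001e+08
FRI = 0.3148


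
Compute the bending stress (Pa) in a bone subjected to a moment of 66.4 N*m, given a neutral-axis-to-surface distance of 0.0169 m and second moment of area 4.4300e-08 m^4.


sigma = M * c / I
sigma = 66.4 * 0.0169 / 4.4300e-08
M * c = 1.1222
sigma = 2.5331e+07


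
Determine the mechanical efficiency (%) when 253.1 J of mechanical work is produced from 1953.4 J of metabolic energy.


eta = (W_mech / E_meta) * 100
eta = (253.1 / 1953.4) * 100
ratio = 0.1296
eta = 12.9569


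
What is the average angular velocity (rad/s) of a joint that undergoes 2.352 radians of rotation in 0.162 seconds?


omega = delta_theta / delta_t
omega = 2.352 / 0.162
omega = 14.5185


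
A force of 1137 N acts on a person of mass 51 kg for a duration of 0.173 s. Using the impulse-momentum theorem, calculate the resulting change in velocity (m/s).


J = F * dt = 1137 * 0.173 = 196.7010 N*s
delta_v = J / m
delta_v = 196.7010 / 51
delta_v = 3.8569


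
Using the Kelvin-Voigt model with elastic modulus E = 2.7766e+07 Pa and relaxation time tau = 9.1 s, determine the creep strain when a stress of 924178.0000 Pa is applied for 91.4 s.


epsilon(t) = (sigma/E) * (1 - exp(-t/tau))
sigma/E = 924178.0000 / 2.7766e+07 = 0.0333
exp(-t/tau) = exp(-91.4 / 9.1) = 4.3448e-05
epsilon = 0.0333 * (1 - 4.3448e-05)
epsilon = 0.0333


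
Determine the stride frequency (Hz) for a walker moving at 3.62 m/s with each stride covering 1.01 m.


f = v / stride_length
f = 3.62 / 1.01
f = 3.5842


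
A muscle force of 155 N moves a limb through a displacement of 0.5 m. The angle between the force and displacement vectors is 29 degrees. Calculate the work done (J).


W = F * d * cos(theta)
theta = 29 deg = 0.5061 rad
cos(theta) = 0.8746
W = 155 * 0.5 * 0.8746
W = 67.7830


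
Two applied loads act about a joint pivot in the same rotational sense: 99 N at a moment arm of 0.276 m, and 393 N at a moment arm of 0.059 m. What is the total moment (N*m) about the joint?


M = F1 * d1 + F2 * d2
M = 99 * 0.276 + 393 * 0.059
M = 27.3240 + 23.1870
M = 50.5110


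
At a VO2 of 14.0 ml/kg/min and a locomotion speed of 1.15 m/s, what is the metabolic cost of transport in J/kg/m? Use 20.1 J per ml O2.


Power per kg = VO2 * 20.1 / 60
Power per kg = 14.0 * 20.1 / 60 = 4.6900 W/kg
Cost = power_per_kg / speed
Cost = 4.6900 / 1.15
Cost = 4.0783


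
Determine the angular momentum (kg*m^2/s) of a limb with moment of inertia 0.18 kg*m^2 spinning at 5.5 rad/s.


L = I * omega
L = 0.18 * 5.5
L = 0.9900


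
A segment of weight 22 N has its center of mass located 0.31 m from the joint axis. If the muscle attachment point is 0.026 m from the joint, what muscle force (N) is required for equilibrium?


F_muscle = W * d_load / d_muscle
F_muscle = 22 * 0.31 / 0.026
Numerator = 6.8200
F_muscle = 262.3077


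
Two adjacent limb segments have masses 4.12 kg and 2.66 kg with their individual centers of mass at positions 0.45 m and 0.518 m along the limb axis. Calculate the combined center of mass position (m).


COM = (m1*x1 + m2*x2) / (m1 + m2)
COM = (4.12*0.45 + 2.66*0.518) / (4.12 + 2.66)
Numerator = 3.2319
Denominator = 6.7800
COM = 0.4767


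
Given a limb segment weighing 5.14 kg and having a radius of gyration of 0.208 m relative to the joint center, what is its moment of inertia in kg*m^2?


I = m * k^2
I = 5.14 * 0.208^2
k^2 = 0.0433
I = 0.2224


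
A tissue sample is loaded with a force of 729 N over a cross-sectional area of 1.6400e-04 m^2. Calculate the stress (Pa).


stress = F / A
stress = 729 / 1.6400e-04
stress = 4.4451e+06


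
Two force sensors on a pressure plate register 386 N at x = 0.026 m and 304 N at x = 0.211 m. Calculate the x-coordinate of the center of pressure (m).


COP_x = (F1*x1 + F2*x2) / (F1 + F2)
COP_x = (386*0.026 + 304*0.211) / (386 + 304)
Numerator = 74.1800
Denominator = 690
COP_x = 0.1075


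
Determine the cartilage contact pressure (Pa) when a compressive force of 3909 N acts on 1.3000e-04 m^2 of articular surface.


P = F / A
P = 3909 / 1.3000e-04
P = 3.0069e+07


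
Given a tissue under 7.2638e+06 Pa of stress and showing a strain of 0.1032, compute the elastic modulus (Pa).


E = stress / strain
E = 7.2638e+06 / 0.1032
E = 7.0386e+07


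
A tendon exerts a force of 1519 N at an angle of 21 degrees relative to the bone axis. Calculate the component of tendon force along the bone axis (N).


F_eff = F_tendon * cos(theta)
theta = 21 deg = 0.3665 rad
cos(theta) = 0.9336
F_eff = 1519 * 0.9336
F_eff = 1418.1087


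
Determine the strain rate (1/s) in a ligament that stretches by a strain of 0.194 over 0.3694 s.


strain_rate = delta_strain / delta_t
strain_rate = 0.194 / 0.3694
strain_rate = 0.5252


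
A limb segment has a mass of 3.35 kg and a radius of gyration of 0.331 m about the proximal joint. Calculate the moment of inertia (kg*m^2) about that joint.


I = m * k^2
I = 3.35 * 0.331^2
k^2 = 0.1096
I = 0.3670


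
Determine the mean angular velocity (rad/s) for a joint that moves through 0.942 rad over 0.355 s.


omega = delta_theta / delta_t
omega = 0.942 / 0.355
omega = 2.6535


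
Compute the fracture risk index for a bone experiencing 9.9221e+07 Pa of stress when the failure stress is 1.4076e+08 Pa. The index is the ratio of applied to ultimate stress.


FRI = applied / ultimate
FRI = 9.9221e+07 / 1.4076e+08
FRI = 0.7049


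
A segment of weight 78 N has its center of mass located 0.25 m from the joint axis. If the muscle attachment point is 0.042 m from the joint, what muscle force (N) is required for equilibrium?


F_muscle = W * d_load / d_muscle
F_muscle = 78 * 0.25 / 0.042
Numerator = 19.5000
F_muscle = 464.2857


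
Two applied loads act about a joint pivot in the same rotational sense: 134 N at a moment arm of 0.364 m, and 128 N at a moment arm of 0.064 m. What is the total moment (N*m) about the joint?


M = F1 * d1 + F2 * d2
M = 134 * 0.364 + 128 * 0.064
M = 48.7760 + 8.1920
M = 56.9680


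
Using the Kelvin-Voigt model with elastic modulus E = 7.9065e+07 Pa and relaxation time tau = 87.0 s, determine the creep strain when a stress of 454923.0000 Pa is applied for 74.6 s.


epsilon(t) = (sigma/E) * (1 - exp(-t/tau))
sigma/E = 454923.0000 / 7.9065e+07 = 0.0058
exp(-t/tau) = exp(-74.6 / 87.0) = 0.4242
epsilon = 0.0058 * (1 - 0.4242)
epsilon = 0.0033


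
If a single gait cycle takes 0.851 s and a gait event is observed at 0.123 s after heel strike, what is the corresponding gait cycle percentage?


pct = (event_time / cycle_time) * 100
pct = (0.123 / 0.851) * 100
ratio = 0.1445
pct = 14.4536


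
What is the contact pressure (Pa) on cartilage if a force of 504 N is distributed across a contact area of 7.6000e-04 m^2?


P = F / A
P = 504 / 7.6000e-04
P = 663157.8947


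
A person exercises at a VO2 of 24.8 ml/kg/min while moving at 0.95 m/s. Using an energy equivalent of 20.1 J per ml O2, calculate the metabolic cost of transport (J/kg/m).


Power per kg = VO2 * 20.1 / 60
Power per kg = 24.8 * 20.1 / 60 = 8.3080 W/kg
Cost = power_per_kg / speed
Cost = 8.3080 / 0.95
Cost = 8.7453


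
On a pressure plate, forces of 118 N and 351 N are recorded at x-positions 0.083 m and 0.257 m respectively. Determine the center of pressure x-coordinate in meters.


COP_x = (F1*x1 + F2*x2) / (F1 + F2)
COP_x = (118*0.083 + 351*0.257) / (118 + 351)
Numerator = 100.0010
Denominator = 469
COP_x = 0.2132


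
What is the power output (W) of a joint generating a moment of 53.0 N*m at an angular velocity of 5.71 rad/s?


P = M * omega
P = 53.0 * 5.71
P = 302.6300


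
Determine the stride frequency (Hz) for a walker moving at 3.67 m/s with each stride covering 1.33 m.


f = v / stride_length
f = 3.67 / 1.33
f = 2.7594


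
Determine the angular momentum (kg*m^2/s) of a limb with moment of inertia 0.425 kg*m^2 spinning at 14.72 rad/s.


L = I * omega
L = 0.425 * 14.72
L = 6.2560


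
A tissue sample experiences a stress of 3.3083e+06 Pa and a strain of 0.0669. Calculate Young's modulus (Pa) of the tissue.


E = stress / strain
E = 3.3083e+06 / 0.0669
E = 4.9451e+07


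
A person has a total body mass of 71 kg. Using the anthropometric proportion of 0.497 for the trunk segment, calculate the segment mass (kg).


m_segment = body_mass * fraction
m_segment = 71 * 0.497
m_segment = 35.2870


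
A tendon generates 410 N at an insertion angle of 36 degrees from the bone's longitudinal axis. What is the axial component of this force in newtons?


F_eff = F_tendon * cos(theta)
theta = 36 deg = 0.6283 rad
cos(theta) = 0.8090
F_eff = 410 * 0.8090
F_eff = 331.6970


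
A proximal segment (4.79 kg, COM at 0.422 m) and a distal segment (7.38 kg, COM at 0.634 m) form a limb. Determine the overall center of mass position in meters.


COM = (m1*x1 + m2*x2) / (m1 + m2)
COM = (4.79*0.422 + 7.38*0.634) / (4.79 + 7.38)
Numerator = 6.7003
Denominator = 12.1700
COM = 0.5506


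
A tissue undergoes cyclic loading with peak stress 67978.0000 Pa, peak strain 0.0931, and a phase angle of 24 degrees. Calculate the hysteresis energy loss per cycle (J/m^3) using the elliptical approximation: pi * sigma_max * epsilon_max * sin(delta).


E_loss = pi * sigma_max * epsilon_max * sin(delta)
delta = 24 deg = 0.4189 rad
sin(delta) = 0.4067
E_loss = pi * 67978.0000 * 0.0931 * 0.4067
E_loss = 8086.8844


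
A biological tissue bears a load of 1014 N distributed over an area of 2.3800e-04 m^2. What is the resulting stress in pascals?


stress = F / A
stress = 1014 / 2.3800e-04
stress = 4.2605e+06


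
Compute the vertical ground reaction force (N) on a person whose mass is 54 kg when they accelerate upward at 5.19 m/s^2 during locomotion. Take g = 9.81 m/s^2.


GRF = m * (g + a)
GRF = 54 * (9.81 + 5.19)
GRF = 54 * 15.0000
GRF = 810.0000


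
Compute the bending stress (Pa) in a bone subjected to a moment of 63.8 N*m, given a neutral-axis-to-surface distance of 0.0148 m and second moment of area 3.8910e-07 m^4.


sigma = M * c / I
sigma = 63.8 * 0.0148 / 3.8910e-07
M * c = 0.9442
sigma = 2.4267e+06


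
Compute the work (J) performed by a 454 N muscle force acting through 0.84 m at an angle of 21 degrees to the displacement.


W = F * d * cos(theta)
theta = 21 deg = 0.3665 rad
cos(theta) = 0.9336
W = 454 * 0.84 * 0.9336
W = 356.0302


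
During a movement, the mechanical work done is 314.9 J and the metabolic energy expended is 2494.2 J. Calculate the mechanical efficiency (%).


eta = (W_mech / E_meta) * 100
eta = (314.9 / 2494.2) * 100
ratio = 0.1263
eta = 12.6253


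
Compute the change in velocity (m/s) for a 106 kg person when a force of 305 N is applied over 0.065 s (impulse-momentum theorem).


J = F * dt = 305 * 0.065 = 19.8250 N*s
delta_v = J / m
delta_v = 19.8250 / 106
delta_v = 0.1870


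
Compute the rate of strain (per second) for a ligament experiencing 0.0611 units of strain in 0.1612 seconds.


strain_rate = delta_strain / delta_t
strain_rate = 0.0611 / 0.1612
strain_rate = 0.3790


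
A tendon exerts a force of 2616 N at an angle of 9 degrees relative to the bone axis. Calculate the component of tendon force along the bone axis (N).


F_eff = F_tendon * cos(theta)
theta = 9 deg = 0.1571 rad
cos(theta) = 0.9877
F_eff = 2616 * 0.9877
F_eff = 2583.7927


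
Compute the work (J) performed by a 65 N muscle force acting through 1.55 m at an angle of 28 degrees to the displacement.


W = F * d * cos(theta)
theta = 28 deg = 0.4887 rad
cos(theta) = 0.8829
W = 65 * 1.55 * 0.8829
W = 88.9570


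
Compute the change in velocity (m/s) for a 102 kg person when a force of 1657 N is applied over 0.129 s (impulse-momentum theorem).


J = F * dt = 1657 * 0.129 = 213.7530 N*s
delta_v = J / m
delta_v = 213.7530 / 102
delta_v = 2.0956


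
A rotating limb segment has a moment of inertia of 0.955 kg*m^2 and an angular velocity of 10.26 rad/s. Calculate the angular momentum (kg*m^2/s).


L = I * omega
L = 0.955 * 10.26
L = 9.7983


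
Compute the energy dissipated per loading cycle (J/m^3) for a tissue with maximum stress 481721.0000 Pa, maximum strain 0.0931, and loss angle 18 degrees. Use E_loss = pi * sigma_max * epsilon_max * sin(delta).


E_loss = pi * sigma_max * epsilon_max * sin(delta)
delta = 18 deg = 0.3142 rad
sin(delta) = 0.3090
E_loss = pi * 481721.0000 * 0.0931 * 0.3090
E_loss = 43538.9045


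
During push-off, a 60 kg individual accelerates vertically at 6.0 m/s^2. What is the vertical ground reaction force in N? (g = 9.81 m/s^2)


GRF = m * (g + a)
GRF = 60 * (9.81 + 6.0)
GRF = 60 * 15.8100
GRF = 948.6000


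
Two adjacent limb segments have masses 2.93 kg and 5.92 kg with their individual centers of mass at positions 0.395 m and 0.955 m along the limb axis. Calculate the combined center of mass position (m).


COM = (m1*x1 + m2*x2) / (m1 + m2)
COM = (2.93*0.395 + 5.92*0.955) / (2.93 + 5.92)
Numerator = 6.8110
Denominator = 8.8500
COM = 0.7696
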